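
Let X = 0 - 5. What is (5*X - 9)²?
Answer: 1156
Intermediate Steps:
X = -5
(5*X - 9)² = (5*(-5) - 9)² = (-25 - 9)² = (-34)² = 1156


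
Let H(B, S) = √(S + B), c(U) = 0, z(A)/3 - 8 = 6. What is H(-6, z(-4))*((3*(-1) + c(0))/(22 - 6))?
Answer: -9/8 ≈ -1.1250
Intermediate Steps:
z(A) = 42 (z(A) = 24 + 3*6 = 24 + 18 = 42)
H(B, S) = √(B + S)
H(-6, z(-4))*((3*(-1) + c(0))/(22 - 6)) = √(-6 + 42)*((3*(-1) + 0)/(22 - 6)) = √36*((-3 + 0)/16) = 6*(-3*1/16) = 6*(-3/16) = -9/8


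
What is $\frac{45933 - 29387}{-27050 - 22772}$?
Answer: $- \frac{8273}{24911} \approx -0.3321$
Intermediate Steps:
$\frac{45933 - 29387}{-27050 - 22772} = \frac{16546}{-49822} = 16546 \left(- \frac{1}{49822}\right) = - \frac{8273}{24911}$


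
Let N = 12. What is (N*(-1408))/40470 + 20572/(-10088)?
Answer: -41791487/17010890 ≈ -2.4567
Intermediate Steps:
(N*(-1408))/40470 + 20572/(-10088) = (12*(-1408))/40470 + 20572/(-10088) = -16896*1/40470 + 20572*(-1/10088) = -2816/6745 - 5143/2522 = -41791487/17010890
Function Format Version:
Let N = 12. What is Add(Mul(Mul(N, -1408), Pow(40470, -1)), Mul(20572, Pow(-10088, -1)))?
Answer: Rational(-41791487, 17010890) ≈ -2.4567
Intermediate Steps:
Add(Mul(Mul(N, -1408), Pow(40470, -1)), Mul(20572, Pow(-10088, -1))) = Add(Mul(Mul(12, -1408), Pow(40470, -1)), Mul(20572, Pow(-10088, -1))) = Add(Mul(-16896, Rational(1, 40470)), Mul(20572, Rational(-1, 10088))) = Add(Rational(-2816, 6745), Rational(-5143, 2522)) = Rational(-41791487, 17010890)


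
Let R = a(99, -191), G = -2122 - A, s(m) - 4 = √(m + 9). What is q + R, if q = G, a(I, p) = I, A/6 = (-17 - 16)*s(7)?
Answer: -439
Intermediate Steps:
s(m) = 4 + √(9 + m) (s(m) = 4 + √(m + 9) = 4 + √(9 + m))
A = -1584 (A = 6*((-17 - 16)*(4 + √(9 + 7))) = 6*(-33*(4 + √16)) = 6*(-33*(4 + 4)) = 6*(-33*8) = 6*(-264) = -1584)
G = -538 (G = -2122 - 1*(-1584) = -2122 + 1584 = -538)
q = -538
R = 99
q + R = -538 + 99 = -439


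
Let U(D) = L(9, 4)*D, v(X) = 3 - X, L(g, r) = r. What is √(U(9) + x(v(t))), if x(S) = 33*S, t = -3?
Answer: 3*√26 ≈ 15.297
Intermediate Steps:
U(D) = 4*D
√(U(9) + x(v(t))) = √(4*9 + 33*(3 - 1*(-3))) = √(36 + 33*(3 + 3)) = √(36 + 33*6) = √(36 + 198) = √234 = 3*√26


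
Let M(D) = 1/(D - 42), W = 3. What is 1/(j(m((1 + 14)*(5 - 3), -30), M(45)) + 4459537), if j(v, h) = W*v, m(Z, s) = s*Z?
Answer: 1/4456837 ≈ 2.2437e-7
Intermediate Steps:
M(D) = 1/(-42 + D)
m(Z, s) = Z*s
j(v, h) = 3*v
1/(j(m((1 + 14)*(5 - 3), -30), M(45)) + 4459537) = 1/(3*(((1 + 14)*(5 - 3))*(-30)) + 4459537) = 1/(3*((15*2)*(-30)) + 4459537) = 1/(3*(30*(-30)) + 4459537) = 1/(3*(-900) + 4459537) = 1/(-2700 + 4459537) = 1/4456837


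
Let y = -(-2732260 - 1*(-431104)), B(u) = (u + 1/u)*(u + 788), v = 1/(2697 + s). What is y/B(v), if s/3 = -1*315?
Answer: 642127958784/385244364035 ≈ 1.6668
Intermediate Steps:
s = -945 (s = 3*(-1*315) = 3*(-315) = -945)
v = 1/1752 (v = 1/(2697 - 945) = 1/1752 ≈ 0.00057078)
B(u) = (788 + u)*(u + 1/u) (B(u) = (u + 1/u)*(788 + u) = (788 + u)*(u + 1/u))
y = 2301156 (y = -(-2732260 + 431104) = -1*(-2301156) = 2301156)
y/B(v) = 2301156/(1 + (1/1752)**2 + 788*(1/1752) + 788/(1/1752)) = 2301156/(1 + 1/3069504 + 197/438 + 788*1752) = 2301156/(1 + 1/3069504 + 197/438 + 1380576) = 2301156/(4237688004385/3069504) = 2301156*(3069504/4237688004385) = 642127958784/385244364035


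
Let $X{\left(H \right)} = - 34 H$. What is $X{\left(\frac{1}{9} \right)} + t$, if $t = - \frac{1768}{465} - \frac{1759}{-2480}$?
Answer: $- \frac{153353}{22320} \approx -6.8707$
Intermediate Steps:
$t = - \frac{23011}{7440}$ ($t = \left(-1768\right) \frac{1}{465} - - \frac{1759}{2480} = - \frac{1768}{465} + \frac{1759}{2480} = - \frac{23011}{7440} \approx -3.0929$)
$X{\left(\frac{1}{9} \right)} + t = - \frac{34}{9} - \frac{23011}{7440} = - \frac{153353}{22320}$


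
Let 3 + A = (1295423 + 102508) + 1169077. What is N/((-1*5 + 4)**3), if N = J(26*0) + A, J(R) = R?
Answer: -2567005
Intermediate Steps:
A = 2567005 (A = -3 + ((1295423 + 102508) + 1169077) = -3 + (1397931 + 1169077) = -3 + 2567008 = 2567005)
N = 2567005 (N = 26*0 + 2567005 = 0 + 2567005 = 2567005)
N/((-1*5 + 4)**3) = 2567005/((-1*5 + 4)**3) = 2567005/((-5 + 4)**3) = 2567005/((-1)**3) = 2567005/(-1) = 2567005*(-1) = -2567005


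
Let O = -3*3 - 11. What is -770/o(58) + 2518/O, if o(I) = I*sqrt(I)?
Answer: -1259/10 - 385*sqrt(58)/1682 ≈ -127.64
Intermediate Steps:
o(I) = I**(3/2)
O = -20 (O = -9 - 11 = -20)
-770/o(58) + 2518/O = -770*sqrt(58)/3364 + 2518/(-20) = -770*sqrt(58)/3364 + 2518*(-1/20) = -385*sqrt(58)/1682 - 1259/10 = -1259/10 - 385*sqrt(58)/1682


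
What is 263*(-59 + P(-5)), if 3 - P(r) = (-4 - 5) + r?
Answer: -11046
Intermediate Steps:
P(r) = 12 - r (P(r) = 3 - ((-4 - 5) + r) = 3 - (-9 + r) = 3 + (9 - r) = 12 - r)
263*(-59 + P(-5)) = 263*(-59 + (12 - 1*(-5))) = 263*(-59 + (12 + 5)) = 263*(-59 + 17) = 263*(-42) = -11046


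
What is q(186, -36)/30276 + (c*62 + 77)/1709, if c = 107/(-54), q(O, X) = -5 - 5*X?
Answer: -3267407/155225052 ≈ -0.021049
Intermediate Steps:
c = -107/54 (c = 107*(-1/54) = -107/54 ≈ -1.9815)
q(186, -36)/30276 + (c*62 + 77)/1709 = (-5 - 5*(-36))/30276 + (-107/54*62 + 77)/1709 = (-5 + 180)*(1/30276) + (-3317/27 + 77)*(1/1709) = 175*(1/30276) - 1238/27*1/1709 = 175/30276 - 1238/46143 = -3267407/155225052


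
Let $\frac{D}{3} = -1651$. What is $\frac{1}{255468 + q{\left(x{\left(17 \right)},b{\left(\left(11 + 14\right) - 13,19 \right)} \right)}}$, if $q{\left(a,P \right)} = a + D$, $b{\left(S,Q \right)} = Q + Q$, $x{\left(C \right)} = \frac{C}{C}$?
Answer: $\frac{1}{250516} \approx 3.9918 \cdot 10^{-6}$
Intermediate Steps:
$x{\left(C \right)} = 1$
$b{\left(S,Q \right)} = 2 Q$
$D = -4953$ ($D = 3 \left(-1651\right) = -4953$)
$q{\left(a,P \right)} = -4953 + a$ ($q{\left(a,P \right)} = a - 4953 = -4953 + a$)
$\frac{1}{255468 + q{\left(x{\left(17 \right)},b{\left(\left(11 + 14\right) - 13,19 \right)} \right)}} = \frac{1}{255468 + \left(-4953 + 1\right)} = \frac{1}{255468 - 4952} = \frac{1}{250516}$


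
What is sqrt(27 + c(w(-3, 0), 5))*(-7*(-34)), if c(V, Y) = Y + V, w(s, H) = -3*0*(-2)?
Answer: 952*sqrt(2) ≈ 1346.3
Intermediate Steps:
w(s, H) = 0 (w(s, H) = 0*(-2) = 0)
c(V, Y) = V + Y
sqrt(27 + c(w(-3, 0), 5))*(-7*(-34)) = sqrt(27 + (0 + 5))*(-7*(-34)) = sqrt(27 + 5)*238 = sqrt(32)*238 = (4*sqrt(2))*238 = 952*sqrt(2)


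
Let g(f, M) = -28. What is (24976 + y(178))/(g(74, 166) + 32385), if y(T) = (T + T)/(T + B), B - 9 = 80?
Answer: 44/57 ≈ 0.77193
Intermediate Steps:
B = 89 (B = 9 + 80 = 89)
y(T) = 2*T/(89 + T) (y(T) = (T + T)/(T + 89) = (2*T)/(89 + T) = 2*T/(89 + T))
(24976 + y(178))/(g(74, 166) + 32385) = (24976 + 2*178/(89 + 178))/(-28 + 32385) = (24976 + 2*178/267)/32357 = (24976 + 2*178*(1/267))*(1/32357) = (24976 + 4/3)*(1/32357) = (74932/3)*(1/32357) = 44/57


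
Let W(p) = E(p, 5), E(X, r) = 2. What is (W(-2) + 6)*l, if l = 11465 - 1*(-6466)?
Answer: 143448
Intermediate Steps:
W(p) = 2
l = 17931 (l = 11465 + 6466 = 17931)
(W(-2) + 6)*l = (2 + 6)*17931 = 8*17931 = 143448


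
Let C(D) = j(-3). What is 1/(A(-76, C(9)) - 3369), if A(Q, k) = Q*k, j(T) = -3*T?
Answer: -1/4053 ≈ -0.00024673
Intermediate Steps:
C(D) = 9 (C(D) = -3*(-3) = 9)
1/(A(-76, C(9)) - 3369) = 1/(-76*9 - 3369) = 1/(-684 - 3369) = 1/(-4053) = -1/4053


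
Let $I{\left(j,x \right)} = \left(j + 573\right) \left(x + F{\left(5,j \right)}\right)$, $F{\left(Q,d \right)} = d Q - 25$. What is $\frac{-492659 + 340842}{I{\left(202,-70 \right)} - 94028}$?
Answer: $- \frac{151817}{615097} \approx -0.24682$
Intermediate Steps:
$F{\left(Q,d \right)} = -25 + Q d$ ($F{\left(Q,d \right)} = Q d - 25 = -25 + Q d$)
$I{\left(j,x \right)} = \left(573 + j\right) \left(-25 + x + 5 j\right)$ ($I{\left(j,x \right)} = \left(j + 573\right) \left(x + \left(-25 + 5 j\right)\right) = \left(573 + j\right) \left(-25 + x + 5 j\right)$)
$\frac{-492659 + 340842}{I{\left(202,-70 \right)} - 94028} = \frac{-492659 + 340842}{\left(-14325 + 5 \cdot 202^{2} + 573 \left(-70\right) + 2840 \cdot 202 + 202 \left(-70\right)\right) - 94028} = - \frac{151817}{\left(-14325 + 5 \cdot 40804 - 40110 + 573680 - 14140\right) - 94028} = - \frac{151817}{\left(-14325 + 204020 - 40110 + 573680 - 14140\right) - 94028} = - \frac{151817}{709125 - 94028} = - \frac{151817}{615097}$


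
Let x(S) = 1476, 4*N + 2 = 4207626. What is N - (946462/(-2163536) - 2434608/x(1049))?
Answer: 46727825450903/44352488 ≈ 1.0536e+6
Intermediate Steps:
N = 1051906 (N = -½ + (¼)*4207626 = -½ + 2103813/2 = 1051906)
N - (946462/(-2163536) - 2434608/x(1049)) = 1051906 - (946462/(-2163536) - 2434608/1476) = 1051906 - (946462*(-1/2163536) - 2434608*1/1476) = 1051906 - (-473231/1081768 - 67628/41) = 1051906 - 1*(-73177208775/44352488) = 1051906 + 73177208775/44352488 = 46727825450903/44352488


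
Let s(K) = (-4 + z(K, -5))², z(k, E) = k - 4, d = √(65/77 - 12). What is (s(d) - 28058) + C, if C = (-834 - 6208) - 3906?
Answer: -39006 + (616 - I*√66143)²/5929 ≈ -38953.0 - 53.441*I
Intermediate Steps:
d = I*√66143/77 (d = √(65*(1/77) - 12) = √(65/77 - 12) = √(-859/77) = I*√66143/77 ≈ 3.34*I)
z(k, E) = -4 + k
C = -10948 (C = -7042 - 3906 = -10948)
s(K) = (-8 + K)² (s(K) = (-4 + (-4 + K))² = (-8 + K)²)
(s(d) - 28058) + C = ((-8 + I*√66143/77)² - 28058) - 10948 = (-28058 + (-8 + I*√66143/77)²) - 10948 = -39006 + (-8 + I*√66143/77)²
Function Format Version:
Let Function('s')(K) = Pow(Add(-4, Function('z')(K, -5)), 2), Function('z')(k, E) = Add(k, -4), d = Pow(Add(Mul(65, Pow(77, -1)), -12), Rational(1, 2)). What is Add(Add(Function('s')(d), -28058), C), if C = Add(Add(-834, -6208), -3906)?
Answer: Add(-39006, Mul(Rational(1, 5929), Pow(Add(616, Mul(-1, I, Pow(66143, Rational(1, 2)))), 2))) ≈ Add(-38953., Mul(-53.441, I))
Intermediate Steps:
d = Mul(Rational(1, 77), I, Pow(66143, Rational(1, 2))) (d = Pow(Add(Mul(65, Rational(1, 77)), -12), Rational(1, 2)) = Pow(Add(Rational(65, 77), -12), Rational(1, 2)) = Pow(Rational(-859, 77), Rational(1, 2)) = Mul(Rational(1, 77), I, Pow(66143, Rational(1, 2))) ≈ Mul(3.3400, I))
Function('z')(k, E) = Add(-4, k)
C = -10948 (C = Add(-7042, -3906) = -10948)
Function('s')(K) = Pow(Add(-8, K), 2) (Function('s')(K) = Pow(Add(-4, Add(-4, K)), 2) = Pow(Add(-8, K), 2))
Add(Add(Function('s')(d), -28058), C) = Add(Add(Pow(Add(-8, Mul(Rational(1, 77), I, Pow(66143, Rational(1, 2)))), 2), -28058), -10948) = Add(Add(-28058, Pow(Add(-8, Mul(Rational(1, 77), I, Pow(66143, Rational(1, 2)))), 2)), -10948) = Add(-39006, Pow(Add(-8, Mul(Rational(1, 77), I, Pow(66143, Rational(1, 2)))), 2))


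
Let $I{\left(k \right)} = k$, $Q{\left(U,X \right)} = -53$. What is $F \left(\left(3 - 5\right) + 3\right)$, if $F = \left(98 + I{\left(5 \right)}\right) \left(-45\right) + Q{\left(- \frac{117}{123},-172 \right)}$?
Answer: $-4688$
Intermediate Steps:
$F = -4688$ ($F = \left(98 + 5\right) \left(-45\right) - 53 = 103 \left(-45\right) - 53 = -4635 - 53 = -4688$)
$F \left(\left(3 - 5\right) + 3\right) = - 4688 \left(\left(3 - 5\right) + 3\right) = - 4688 \left(-2 + 3\right) = \left(-4688\right) 1 = -4688$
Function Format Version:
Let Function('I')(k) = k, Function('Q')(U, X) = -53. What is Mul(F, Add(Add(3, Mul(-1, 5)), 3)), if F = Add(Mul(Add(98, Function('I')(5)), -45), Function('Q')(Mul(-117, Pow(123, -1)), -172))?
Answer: -4688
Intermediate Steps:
F = -4688 (F = Add(Mul(Add(98, 5), -45), -53) = Add(Mul(103, -45), -53) = Add(-4635, -53) = -4688)
Mul(F, Add(Add(3, Mul(-1, 5)), 3)) = Mul(-4688, Add(Add(3, Mul(-1, 5)), 3)) = Mul(-4688, Add(Add(3, -5), 3)) = Mul(-4688, Add(-2, 3)) = Mul(-4688, 1) = -4688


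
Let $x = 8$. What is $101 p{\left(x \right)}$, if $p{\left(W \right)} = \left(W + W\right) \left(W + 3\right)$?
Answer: $17776$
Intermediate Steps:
$p{\left(W \right)} = 2 W \left(3 + W\right)$
$101 p{\left(x \right)} = 101 \cdot 2 \cdot 8 \left(3 + 8\right) = 101 \cdot 2 \cdot 8 \cdot 11 = 101 \cdot 176 = 17776$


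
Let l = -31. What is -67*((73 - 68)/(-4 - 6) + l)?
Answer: 4221/2 ≈ 2110.5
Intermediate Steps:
-67*((73 - 68)/(-4 - 6) + l) = -67*((73 - 68)/(-4 - 6) - 31) = -67*(5/(-10) - 31) = -67*(5*(-⅒) - 31) = -67*(-½ - 31) = -67*(-63/2) = 4221/2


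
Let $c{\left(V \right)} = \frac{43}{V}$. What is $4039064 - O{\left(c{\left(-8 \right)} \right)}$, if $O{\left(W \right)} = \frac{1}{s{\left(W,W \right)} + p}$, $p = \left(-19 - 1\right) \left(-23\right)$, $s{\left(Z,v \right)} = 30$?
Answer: $\frac{1979141359}{490} \approx 4.0391 \cdot 10^{6}$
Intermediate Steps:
$p = 460$ ($p = \left(-20\right) \left(-23\right) = 460$)
$O{\left(W \right)} = \frac{1}{490}$ ($O{\left(W \right)} = \frac{1}{30 + 460} = \frac{1}{490}$)
$4039064 - O{\left(c{\left(-8 \right)} \right)} = 4039064 - \frac{1}{490} = \frac{1979141359}{490}$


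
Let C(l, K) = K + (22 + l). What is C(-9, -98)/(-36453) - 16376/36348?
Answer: -16496243/36805379 ≈ -0.44820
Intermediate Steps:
C(l, K) = 22 + K + l
C(-9, -98)/(-36453) - 16376/36348 = (22 - 98 - 9)/(-36453) - 16376/36348 = -85*(-1/36453) - 16376*1/36348 = 85/36453 - 4094/9087 = -16496243/36805379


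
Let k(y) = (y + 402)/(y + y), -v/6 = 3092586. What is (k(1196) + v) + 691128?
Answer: -21365807249/1196 ≈ -1.7864e+7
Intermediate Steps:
v = -18555516 (v = -6*3092586 = -18555516)
k(y) = (402 + y)/(2*y) (k(y) = (402 + y)/((2*y)) = (402 + y)*(1/(2*y)) = (402 + y)/(2*y))
(k(1196) + v) + 691128 = ((½)*(402 + 1196)/1196 - 18555516) + 691128 = ((½)*(1/1196)*1598 - 18555516) + 691128 = (799/1196 - 18555516) + 691128 = -22192396337/1196 + 691128 = -21365807249/1196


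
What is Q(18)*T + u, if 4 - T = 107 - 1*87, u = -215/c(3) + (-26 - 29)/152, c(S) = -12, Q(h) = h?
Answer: -123323/456 ≈ -270.45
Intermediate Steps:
u = 8005/456 (u = -215/(-12) + (-26 - 29)/152 = -215*(-1/12) - 55*1/152 = 215/12 - 55/152 = 8005/456 ≈ 17.555)
T = -16 (T = 4 - (107 - 1*87) = 4 - (107 - 87) = 4 - 1*20 = 4 - 20 = -16)
Q(18)*T + u = 18*(-16) + 8005/456 = -288 + 8005/456 = -123323/456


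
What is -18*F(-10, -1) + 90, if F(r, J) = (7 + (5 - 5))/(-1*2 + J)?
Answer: 132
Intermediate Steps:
F(r, J) = 7/(-2 + J) (F(r, J) = (7 + 0)/(-2 + J) = 7/(-2 + J))
-18*F(-10, -1) + 90 = -126/(-2 - 1) + 90 = -126/(-3) + 90 = -126*(-1)/3 + 90 = -18*(-7/3) + 90 = 42 + 90 = 132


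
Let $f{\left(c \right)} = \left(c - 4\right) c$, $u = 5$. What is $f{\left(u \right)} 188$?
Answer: $940$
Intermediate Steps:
$f{\left(c \right)} = c \left(-4 + c\right)$ ($f{\left(c \right)} = \left(-4 + c\right) c = c \left(-4 + c\right)$)
$f{\left(u \right)} 188 = 5 \left(-4 + 5\right) 188 = 5 \cdot 1 \cdot 188 = 5 \cdot 188 = 940$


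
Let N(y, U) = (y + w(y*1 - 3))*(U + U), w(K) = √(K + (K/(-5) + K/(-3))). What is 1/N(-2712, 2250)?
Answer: -226/2758579125 - I*√1267/33102949500 ≈ -8.1926e-8 - 1.0753e-9*I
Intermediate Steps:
w(K) = √105*√K/15 (w(K) = √(K + (K*(-⅕) + K*(-⅓))) = √(K + (-K/5 - K/3)) = √(K - 8*K/15) = √(7*K/15) = √105*√K/15)
N(y, U) = 2*U*(y + √105*√(-3 + y)/15) (N(y, U) = (y + √105*√(y*1 - 3)/15)*(U + U) = (y + √105*√(y - 3)/15)*(2*U) = (y + √105*√(-3 + y)/15)*(2*U) = 2*U*(y + √105*√(-3 + y)/15))
1/N(-2712, 2250) = 1/((2/15)*2250*(√(-315 + 105*(-2712)) + 15*(-2712))) = 1/((2/15)*2250*(√(-315 - 284760) - 40680)) = 1/((2/15)*2250*(√(-285075) - 40680)) = 1/((2/15)*2250*(15*I*√1267 - 40680)) = 1/((2/15)*2250*(-40680 + 15*I*√1267)) = 1/(-12204000 + 4500*I*√1267)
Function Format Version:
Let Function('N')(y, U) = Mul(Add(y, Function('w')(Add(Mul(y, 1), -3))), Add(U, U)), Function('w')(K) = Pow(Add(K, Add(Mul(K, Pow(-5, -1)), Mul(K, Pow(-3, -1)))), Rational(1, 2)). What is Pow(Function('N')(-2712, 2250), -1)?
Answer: Add(Rational(-226, 2758579125), Mul(Rational(-1, 33102949500), I, Pow(1267, Rational(1, 2)))) ≈ Add(-8.1926e-8, Mul(-1.0753e-9, I))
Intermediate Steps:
Function('w')(K) = Mul(Rational(1, 15), Pow(105, Rational(1, 2)), Pow(K, Rational(1, 2))) (Function('w')(K) = Pow(Add(K, Add(Mul(K, Rational(-1, 5)), Mul(K, Rational(-1, 3)))), Rational(1, 2)) = Pow(Add(K, Add(Mul(Rational(-1, 5), K), Mul(Rational(-1, 3), K))), Rational(1, 2)) = Pow(Add(K, Mul(Rational(-8, 15), K)), Rational(1, 2)) = Pow(Mul(Rational(7, 15), K), Rational(1, 2)) = Mul(Rational(1, 15), Pow(105, Rational(1, 2)), Pow(K, Rational(1, 2))))
Function('N')(y, U) = Mul(2, U, Add(y, Mul(Rational(1, 15), Pow(105, Rational(1, 2)), Pow(Add(-3, y), Rational(1, 2))))) (Function('N')(y, U) = Mul(Add(y, Mul(Rational(1, 15), Pow(105, Rational(1, 2)), Pow(Add(Mul(y, 1), -3), Rational(1, 2)))), Add(U, U)) = Mul(Add(y, Mul(Rational(1, 15), Pow(105, Rational(1, 2)), Pow(Add(y, -3), Rational(1, 2)))), Mul(2, U)) = Mul(Add(y, Mul(Rational(1, 15), Pow(105, Rational(1, 2)), Pow(Add(-3, y), Rational(1, 2)))), Mul(2, U)) = Mul(2, U, Add(y, Mul(Rational(1, 15), Pow(105, Rational(1, 2)), Pow(Add(-3, y), Rational(1, 2))))))
Pow(Function('N')(-2712, 2250), -1) = Pow(Mul(Rational(2, 15), 2250, Add(Pow(Add(-315, Mul(105, -2712)), Rational(1, 2)), Mul(15, -2712))), -1) = Pow(Mul(Rational(2, 15), 2250, Add(Pow(Add(-315, -284760), Rational(1, 2)), -40680)), -1) = Pow(Mul(Rational(2, 15), 2250, Add(Pow(-285075, Rational(1, 2)), -40680)), -1) = Pow(Mul(Rational(2, 15), 2250, Add(Mul(15, I, Pow(1267, Rational(1, 2))), -40680)), -1) = Pow(Mul(Rational(2, 15), 2250, Add(-40680, Mul(15, I, Pow(1267, Rational(1, 2))))), -1) = Pow(Add(-12204000, Mul(4500, I, Pow(1267, Rational(1, 2)))), -1)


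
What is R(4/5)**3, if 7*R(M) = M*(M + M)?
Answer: 32768/5359375 ≈ 0.0061141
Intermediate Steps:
R(M) = 2*M**2/7 (R(M) = (M*(M + M))/7 = (M*(2*M))/7 = (2*M**2)/7 = 2*M**2/7)
R(4/5)**3 = (2*(4/5)**2/7)**3 = ((2/7)*(16/25))**3 = (32/175)**3 = 32768/5359375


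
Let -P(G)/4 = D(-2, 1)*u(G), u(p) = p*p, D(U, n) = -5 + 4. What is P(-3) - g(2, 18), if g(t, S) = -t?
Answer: 38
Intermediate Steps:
D(U, n) = -1
u(p) = p²
P(G) = 4*G² (P(G) = -(-4)*G² = 4*G²)
P(-3) - g(2, 18) = 4*(-3)² - (-1)*2 = 4*9 - 1*(-2) = 36 + 2 = 38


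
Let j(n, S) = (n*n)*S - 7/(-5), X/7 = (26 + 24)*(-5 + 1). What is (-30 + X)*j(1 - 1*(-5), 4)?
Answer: -207922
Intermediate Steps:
X = -1400 (X = 7*((26 + 24)*(-5 + 1)) = 7*(50*(-4)) = 7*(-200) = -1400)
j(n, S) = 7/5 + S*n**2 (j(n, S) = n**2*S - 7*(-1/5) = S*n**2 + 7/5 = 7/5 + S*n**2)
(-30 + X)*j(1 - 1*(-5), 4) = (-30 - 1400)*(7/5 + 4*(1 - 1*(-5))**2) = -1430*(7/5 + 4*(1 + 5)**2) = -1430*(7/5 + 4*6**2) = -1430*(7/5 + 4*36) = -1430*(7/5 + 144) = -1430*727/5 = -207922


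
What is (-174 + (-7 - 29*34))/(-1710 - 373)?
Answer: 1167/2083 ≈ 0.56025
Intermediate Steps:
(-174 + (-7 - 29*34))/(-1710 - 373) = (-174 + (-7 - 986))/(-2083) = (-174 - 993)*(-1/2083) = -1167*(-1/2083) = 1167/2083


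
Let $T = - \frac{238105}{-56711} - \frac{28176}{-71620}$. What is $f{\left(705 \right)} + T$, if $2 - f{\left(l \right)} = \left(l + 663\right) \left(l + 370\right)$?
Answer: $- \frac{1493255921559781}{1015410455} \approx -1.4706 \cdot 10^{6}$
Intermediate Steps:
$f{\left(l \right)} = 2 - \left(370 + l\right) \left(663 + l\right)$ ($f{\left(l \right)} = 2 - \left(l + 663\right) \left(l + 370\right) = 2 - \left(663 + l\right) \left(370 + l\right) = 2 - \left(370 + l\right) \left(663 + l\right)$)
$T = \frac{4662742309}{1015410455}$ ($T = \left(-238105\right) \left(- \frac{1}{56711}\right) - - \frac{7044}{17905} = \frac{238105}{56711} + \frac{7044}{17905} = \frac{4662742309}{1015410455} \approx 4.592$)
$f{\left(705 \right)} + T = \left(-245308 - 705^{2} - 728265\right) + \frac{4662742309}{1015410455} = \left(-245308 - 497025 - 728265\right) + \frac{4662742309}{1015410455} = -1470598 + \frac{4662742309}{1015410455} = - \frac{1493255921559781}{1015410455}$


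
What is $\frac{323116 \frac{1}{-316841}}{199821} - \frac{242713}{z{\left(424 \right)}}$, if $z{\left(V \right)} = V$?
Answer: $- \frac{15366520707696877}{26844069835464} \approx -572.44$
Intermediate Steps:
$\frac{323116 \frac{1}{-316841}}{199821} - \frac{242713}{z{\left(424 \right)}} = \frac{323116 \frac{1}{-316841}}{199821} - \frac{242713}{424} = 323116 \left(- \frac{1}{316841}\right) \frac{1}{199821} - \frac{242713}{424} = \left(- \frac{323116}{316841}\right) \frac{1}{199821} - \frac{242713}{424} = - \frac{323116}{63311485461} - \frac{242713}{424} = - \frac{15366520707696877}{26844069835464}$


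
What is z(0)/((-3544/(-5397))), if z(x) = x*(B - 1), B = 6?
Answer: 0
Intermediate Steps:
z(x) = 5*x (z(x) = x*(6 - 1) = x*5 = 5*x)
z(0)/((-3544/(-5397))) = (5*0)/((-3544/(-5397))) = 0/((-3544*(-1/5397))) = 0/(3544/5397) = 0*(5397/3544) = 0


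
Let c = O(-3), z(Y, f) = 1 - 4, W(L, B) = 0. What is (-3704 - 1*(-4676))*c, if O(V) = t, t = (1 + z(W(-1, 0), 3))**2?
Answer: 3888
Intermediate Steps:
z(Y, f) = -3
t = 4 (t = (1 - 3)**2 = (-2)**2 = 4)
O(V) = 4
c = 4
(-3704 - 1*(-4676))*c = (-3704 - 1*(-4676))*4 = (-3704 + 4676)*4 = 972*4 = 3888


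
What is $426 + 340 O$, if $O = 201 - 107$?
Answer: $32386$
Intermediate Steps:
$O = 94$
$426 + 340 O = 426 + 340 \cdot 94 = 426 + 31960 = 32386$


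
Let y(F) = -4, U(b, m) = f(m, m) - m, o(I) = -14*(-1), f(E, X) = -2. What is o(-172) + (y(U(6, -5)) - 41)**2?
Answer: 2039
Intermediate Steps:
o(I) = 14
U(b, m) = -2 - m
o(-172) + (y(U(6, -5)) - 41)**2 = 14 + (-4 - 41)**2 = 14 + (-45)**2 = 14 + 2025 = 2039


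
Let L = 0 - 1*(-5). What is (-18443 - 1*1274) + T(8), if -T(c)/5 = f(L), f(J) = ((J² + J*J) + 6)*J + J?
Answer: -21142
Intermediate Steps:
L = 5 (L = 0 + 5 = 5)
f(J) = J + J*(6 + 2*J²) (f(J) = ((J² + J²) + 6)*J + J = (2*J² + 6)*J + J = (6 + 2*J²)*J + J = J*(6 + 2*J²) + J = J + J*(6 + 2*J²))
T(c) = -1425 (T(c) = -25*(7 + 2*5²) = -25*(7 + 2*25) = -25*(7 + 50) = -25*57 = -5*285 = -1425)
(-18443 - 1*1274) + T(8) = (-18443 - 1*1274) - 1425 = (-18443 - 1274) - 1425 = -19717 - 1425 = -21142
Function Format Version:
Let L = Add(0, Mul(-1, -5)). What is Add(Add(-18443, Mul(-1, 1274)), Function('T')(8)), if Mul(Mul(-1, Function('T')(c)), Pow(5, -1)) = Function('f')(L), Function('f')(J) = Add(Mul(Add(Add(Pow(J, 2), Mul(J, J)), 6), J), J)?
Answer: -21142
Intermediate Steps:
L = 5 (L = Add(0, 5) = 5)
Function('f')(J) = Add(J, Mul(J, Add(6, Mul(2, Pow(J, 2))))) (Function('f')(J) = Add(Mul(Add(Add(Pow(J, 2), Pow(J, 2)), 6), J), J) = Add(Mul(Add(Mul(2, Pow(J, 2)), 6), J), J) = Add(Mul(Add(6, Mul(2, Pow(J, 2))), J), J) = Add(Mul(J, Add(6, Mul(2, Pow(J, 2)))), J) = Add(J, Mul(J, Add(6, Mul(2, Pow(J, 2))))))
Function('T')(c) = -1425 (Function('T')(c) = Mul(-5, Mul(5, Add(7, Mul(2, Pow(5, 2))))) = Mul(-5, Mul(5, Add(7, Mul(2, 25)))) = Mul(-5, Mul(5, Add(7, 50))) = Mul(-5, Mul(5, 57)) = Mul(-5, 285) = -1425)
Add(Add(-18443, Mul(-1, 1274)), Function('T')(8)) = Add(Add(-18443, Mul(-1, 1274)), -1425) = Add(Add(-18443, -1274), -1425) = Add(-19717, -1425) = -21142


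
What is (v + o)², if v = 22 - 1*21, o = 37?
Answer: 1444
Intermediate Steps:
v = 1 (v = 22 - 21 = 1)
(v + o)² = (1 + 37)² = 38² = 1444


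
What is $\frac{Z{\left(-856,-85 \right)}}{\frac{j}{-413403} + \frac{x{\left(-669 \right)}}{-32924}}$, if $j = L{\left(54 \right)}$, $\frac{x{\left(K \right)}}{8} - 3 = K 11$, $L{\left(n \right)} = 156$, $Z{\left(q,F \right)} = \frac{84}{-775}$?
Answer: $- \frac{23819040651}{392711933125} \approx -0.060653$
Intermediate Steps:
$Z{\left(q,F \right)} = - \frac{84}{775}$ ($Z{\left(q,F \right)} = 84 \left(- \frac{1}{775}\right) = - \frac{84}{775}$)
$x{\left(K \right)} = 24 + 88 K$ ($x{\left(K \right)} = 24 + 8 K 11 = 24 + 8 \cdot 11 K = 24 + 88 K$)
$j = 156$
$\frac{Z{\left(-856,-85 \right)}}{\frac{j}{-413403} + \frac{x{\left(-669 \right)}}{-32924}} = - \frac{84}{775 \left(\frac{156}{-413403} + \frac{24 + 88 \left(-669\right)}{-32924}\right)} = - \frac{84}{775 \left(156 \left(- \frac{1}{413403}\right) + \left(24 - 58872\right) \left(- \frac{1}{32924}\right)\right)} = - \frac{84}{775 \left(- \frac{52}{137801} - - \frac{14712}{8231}\right)} = - \frac{84}{775 \left(- \frac{52}{137801} + \frac{14712}{8231}\right)} = - \frac{84}{775 \cdot \frac{2026900300}{1134240031}} = \left(- \frac{84}{775}\right) \frac{1134240031}{2026900300} = - \frac{23819040651}{392711933125}$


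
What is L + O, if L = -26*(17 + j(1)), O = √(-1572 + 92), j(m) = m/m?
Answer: -468 + 2*I*√370 ≈ -468.0 + 38.471*I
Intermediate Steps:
j(m) = 1
O = 2*I*√370 (O = √(-1480) = 2*I*√370 ≈ 38.471*I)
L = -468 (L = -26*(17 + 1) = -26*18 = -468)
L + O = -468 + 2*I*√370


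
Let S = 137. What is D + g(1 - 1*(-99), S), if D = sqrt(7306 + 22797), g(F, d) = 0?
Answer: sqrt(30103) ≈ 173.50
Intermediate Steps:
D = sqrt(30103) ≈ 173.50
D + g(1 - 1*(-99), S) = sqrt(30103) + 0 = sqrt(30103)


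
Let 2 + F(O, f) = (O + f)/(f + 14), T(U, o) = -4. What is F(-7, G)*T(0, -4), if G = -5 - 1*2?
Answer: 16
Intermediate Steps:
G = -7 (G = -5 - 2 = -7)
F(O, f) = -2 + (O + f)/(14 + f) (F(O, f) = -2 + (O + f)/(f + 14) = -2 + (O + f)/(14 + f))
F(-7, G)*T(0, -4) = ((-28 - 7 - 1*(-7))/(14 - 7))*(-4) = ((-28 - 7 + 7)/7)*(-4) = ((⅐)*(-28))*(-4) = -4*(-4) = 16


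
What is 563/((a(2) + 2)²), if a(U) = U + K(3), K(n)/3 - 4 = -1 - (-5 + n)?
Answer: 563/361 ≈ 1.5596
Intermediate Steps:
K(n) = 24 - 3*n (K(n) = 12 + 3*(-1 - (-5 + n)) = 12 + 3*(-1 + (5 - n)) = 12 + 3*(4 - n) = 12 + (12 - 3*n) = 24 - 3*n)
a(U) = 15 + U (a(U) = U + (24 - 3*3) = U + (24 - 9) = U + 15 = 15 + U)
563/((a(2) + 2)²) = 563/(((15 + 2) + 2)²) = 563/((17 + 2)²) = 563/(19²) = 563/361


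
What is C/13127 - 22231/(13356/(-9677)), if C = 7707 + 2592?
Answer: 2824141016593/175324212 ≈ 16108.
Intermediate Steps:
C = 10299
C/13127 - 22231/(13356/(-9677)) = 10299/13127 - 22231/(13356/(-9677)) = 10299*(1/13127) - 22231/(13356*(-1/9677)) = 10299/13127 - 22231/(-13356/9677) = 10299/13127 - 22231*(-9677/13356) = 10299/13127 + 215129387/13356 = 2824141016593/175324212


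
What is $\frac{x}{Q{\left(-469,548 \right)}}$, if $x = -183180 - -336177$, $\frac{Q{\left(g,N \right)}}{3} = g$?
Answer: $- \frac{50999}{469} \approx -108.74$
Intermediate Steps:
$Q{\left(g,N \right)} = 3 g$
$x = 152997$ ($x = -183180 + 336177 = 152997$)
$\frac{x}{Q{\left(-469,548 \right)}} = \frac{152997}{3 \left(-469\right)} = \frac{152997}{-1407} = 152997 \left(- \frac{1}{1407}\right) = - \frac{50999}{469}$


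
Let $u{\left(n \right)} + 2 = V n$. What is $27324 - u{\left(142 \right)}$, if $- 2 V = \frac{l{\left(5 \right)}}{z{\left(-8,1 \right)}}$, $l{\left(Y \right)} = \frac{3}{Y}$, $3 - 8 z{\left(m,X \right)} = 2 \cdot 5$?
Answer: $\frac{954706}{35} \approx 27277.0$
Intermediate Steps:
$z{\left(m,X \right)} = - \frac{7}{8}$ ($z{\left(m,X \right)} = \frac{3}{8} - \frac{2 \cdot 5}{8} = \frac{3}{8} - \frac{5}{4} = - \frac{7}{8}$)
$V = \frac{12}{35}$ ($V = - \frac{\frac{3}{5} \frac{1}{- \frac{7}{8}}}{2} = - \frac{3 \cdot \frac{1}{5} \left(- \frac{8}{7}\right)}{2} = - \frac{\frac{3}{5} \left(- \frac{8}{7}\right)}{2} = \left(- \frac{1}{2}\right) \left(- \frac{24}{35}\right) = \frac{12}{35} \approx 0.34286$)
$u{\left(n \right)} = -2 + \frac{12 n}{35}$
$27324 - u{\left(142 \right)} = 27324 - \left(-2 + \frac{12}{35} \cdot 142\right) = 27324 - \left(-2 + \frac{1704}{35}\right) = 27324 - \frac{1634}{35} = \frac{954706}{35}$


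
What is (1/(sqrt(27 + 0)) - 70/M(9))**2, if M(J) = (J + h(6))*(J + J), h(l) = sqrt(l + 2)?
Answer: (-35 + sqrt(3)*(9 + 2*sqrt(2)))**2/(81*(9 + 2*sqrt(2))**2) ≈ 0.018584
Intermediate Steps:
h(l) = sqrt(2 + l)
M(J) = 2*J*(J + 2*sqrt(2)) (M(J) = (J + sqrt(2 + 6))*(J + J) = (J + sqrt(8))*(2*J) = (J + 2*sqrt(2))*(2*J) = 2*J*(J + 2*sqrt(2)))
(1/(sqrt(27 + 0)) - 70/M(9))**2 = (1/(sqrt(27 + 0)) - 70*1/(18*(9 + 2*sqrt(2))))**2 = (1/(sqrt(27)) - 70/(162 + 36*sqrt(2)))**2 = (1/(3*sqrt(3)) - 70/(162 + 36*sqrt(2)))**2 = (sqrt(3)/9 - 70/(162 + 36*sqrt(2)))**2 = (-70/(162 + 36*sqrt(2)) + sqrt(3)/9)**2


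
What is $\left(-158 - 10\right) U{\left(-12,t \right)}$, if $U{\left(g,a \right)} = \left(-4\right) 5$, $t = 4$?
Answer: $3360$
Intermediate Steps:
$U{\left(g,a \right)} = -20$
$\left(-158 - 10\right) U{\left(-12,t \right)} = \left(-158 - 10\right) \left(-20\right) = \left(-168\right) \left(-20\right) = 3360$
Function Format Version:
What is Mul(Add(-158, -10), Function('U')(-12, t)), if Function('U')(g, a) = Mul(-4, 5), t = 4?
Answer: 3360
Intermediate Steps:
Function('U')(g, a) = -20
Mul(Add(-158, -10), Function('U')(-12, t)) = Mul(Add(-158, -10), -20) = Mul(-168, -20) = 3360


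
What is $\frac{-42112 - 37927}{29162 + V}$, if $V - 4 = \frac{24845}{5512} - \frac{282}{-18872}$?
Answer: $- \frac{1040731749512}{379298701781} \approx -2.7438$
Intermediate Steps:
$V = \frac{110814885}{13002808}$ ($V = 4 + \left(\frac{24845}{5512} - \frac{282}{-18872}\right) = 4 + \left(24845 \cdot \frac{1}{5512} - - \frac{141}{9436}\right) = 4 + \left(\frac{24845}{5512} + \frac{141}{9436}\right) = 4 + \frac{58803653}{13002808} = \frac{110814885}{13002808} \approx 8.5224$)
$\frac{-42112 - 37927}{29162 + V} = \frac{-42112 - 37927}{29162 + \frac{110814885}{13002808}} = - \frac{80039}{\frac{379298701781}{13002808}} = \left(-80039\right) \frac{13002808}{379298701781} = - \frac{1040731749512}{379298701781}$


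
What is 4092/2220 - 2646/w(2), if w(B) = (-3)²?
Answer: -54049/185 ≈ -292.16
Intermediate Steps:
w(B) = 9
4092/2220 - 2646/w(2) = 4092/2220 - 2646/9 = 4092*(1/2220) - 2646*⅑ = 341/185 - 294 = -54049/185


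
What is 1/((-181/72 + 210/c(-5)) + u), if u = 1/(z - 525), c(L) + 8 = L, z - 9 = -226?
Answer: -347256/6482951 ≈ -0.053564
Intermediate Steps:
z = -217 (z = 9 - 226 = -217)
c(L) = -8 + L
u = -1/742 (u = 1/(-217 - 525) = 1/(-742) = -1/742 ≈ -0.0013477)
1/((-181/72 + 210/c(-5)) + u) = 1/((-181/72 + 210/(-8 - 5)) - 1/742) = 1/((-181*1/72 + 210/(-13)) - 1/742) = 1/((-181/72 + 210*(-1/13)) - 1/742) = 1/((-181/72 - 210/13) - 1/742) = 1/(-17473/936 - 1/742) = 1/(-6482951/347256) = -347256/6482951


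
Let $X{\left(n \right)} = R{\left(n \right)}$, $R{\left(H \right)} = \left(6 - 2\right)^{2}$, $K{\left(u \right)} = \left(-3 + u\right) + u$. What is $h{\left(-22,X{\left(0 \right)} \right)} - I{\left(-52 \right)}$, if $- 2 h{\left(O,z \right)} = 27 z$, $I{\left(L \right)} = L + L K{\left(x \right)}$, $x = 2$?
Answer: $-112$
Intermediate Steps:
$K{\left(u \right)} = -3 + 2 u$
$I{\left(L \right)} = 2 L$ ($I{\left(L \right)} = L + L \left(-3 + 2 \cdot 2\right) = L + L \left(-3 + 4\right) = L + L 1 = L + L = 2 L$)
$R{\left(H \right)} = 16$ ($R{\left(H \right)} = 4^{2} = 16$)
$X{\left(n \right)} = 16$
$h{\left(O,z \right)} = - \frac{27 z}{2}$
$h{\left(-22,X{\left(0 \right)} \right)} - I{\left(-52 \right)} = \left(- \frac{27}{2}\right) 16 - 2 \left(-52\right) = -216 - -104 = -216 + 104 = -112$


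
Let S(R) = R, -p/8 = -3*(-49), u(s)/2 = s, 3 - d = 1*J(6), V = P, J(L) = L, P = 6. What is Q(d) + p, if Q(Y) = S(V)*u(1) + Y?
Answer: -1167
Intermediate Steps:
V = 6
d = -3 (d = 3 - 6 = -3)
u(s) = 2*s
p = -1176 (p = -(-24)*(-49) = -8*147 = -1176)
Q(Y) = 12 + Y (Q(Y) = 6*(2*1) + Y = 6*2 + Y = 12 + Y)
Q(d) + p = (12 - 3) - 1176 = 9 - 1176 = -1167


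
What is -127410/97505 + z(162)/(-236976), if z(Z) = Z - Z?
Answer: -25482/19501 ≈ -1.3067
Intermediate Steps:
z(Z) = 0
-127410/97505 + z(162)/(-236976) = -127410/97505 + 0/(-236976) = -127410*1/97505 + 0*(-1/236976) = -25482/19501 + 0 = -25482/19501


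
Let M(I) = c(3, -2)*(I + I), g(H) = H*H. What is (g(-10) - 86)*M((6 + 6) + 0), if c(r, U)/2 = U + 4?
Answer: 1344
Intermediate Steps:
c(r, U) = 8 + 2*U (c(r, U) = 2*(U + 4) = 2*(4 + U) = 8 + 2*U)
g(H) = H²
M(I) = 8*I (M(I) = (8 + 2*(-2))*(I + I) = (8 - 4)*(2*I) = 4*(2*I) = 8*I)
(g(-10) - 86)*M((6 + 6) + 0) = ((-10)² - 86)*(8*((6 + 6) + 0)) = (100 - 86)*(8*(12 + 0)) = 14*(8*12) = 14*96 = 1344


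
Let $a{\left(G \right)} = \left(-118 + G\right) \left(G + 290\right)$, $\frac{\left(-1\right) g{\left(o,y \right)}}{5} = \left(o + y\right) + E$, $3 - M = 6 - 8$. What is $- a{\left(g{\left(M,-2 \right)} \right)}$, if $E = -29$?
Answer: $-5040$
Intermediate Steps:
$M = 5$ ($M = 3 - \left(6 - 8\right) = 3 - -2 = 3 + 2 = 5$)
$g{\left(o,y \right)} = 145 - 5 o - 5 y$ ($g{\left(o,y \right)} = - 5 \left(\left(o + y\right) - 29\right) = - 5 \left(-29 + o + y\right) = 145 - 5 o - 5 y$)
$a{\left(G \right)} = \left(-118 + G\right) \left(290 + G\right)$
$- a{\left(g{\left(M,-2 \right)} \right)} = - (-34220 + \left(145 - 25 - -10\right)^{2} + 172 \left(145 - 25 - -10\right)) = - (-34220 + \left(145 - 25 + 10\right)^{2} + 172 \left(145 - 25 + 10\right)) = - (-34220 + 130^{2} + 172 \cdot 130) = - (-34220 + 16900 + 22360) = \left(-1\right) 5040 = -5040$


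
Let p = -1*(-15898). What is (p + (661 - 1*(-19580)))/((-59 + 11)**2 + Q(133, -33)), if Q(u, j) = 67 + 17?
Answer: 36139/2388 ≈ 15.134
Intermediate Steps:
p = 15898
Q(u, j) = 84
(p + (661 - 1*(-19580)))/((-59 + 11)**2 + Q(133, -33)) = (15898 + (661 - 1*(-19580)))/((-59 + 11)**2 + 84) = (15898 + (661 + 19580))/((-48)**2 + 84) = (15898 + 20241)/(2304 + 84) = 36139/2388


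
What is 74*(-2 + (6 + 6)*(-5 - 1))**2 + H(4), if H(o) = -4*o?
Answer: 405208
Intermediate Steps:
74*(-2 + (6 + 6)*(-5 - 1))**2 + H(4) = 74*(-2 + (6 + 6)*(-5 - 1))**2 - 4*4 = 74*(-2 + 12*(-6))**2 - 16 = 74*(-2 - 72)**2 - 16 = 74*(-74)**2 - 16 = 74*5476 - 16 = 405224 - 16 = 405208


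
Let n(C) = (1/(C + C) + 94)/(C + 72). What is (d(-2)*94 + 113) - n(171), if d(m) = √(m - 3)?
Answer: 9358829/83106 + 94*I*√5 ≈ 112.61 + 210.19*I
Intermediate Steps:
n(C) = (94 + 1/(2*C))/(72 + C) (n(C) = (1/(2*C) + 94)/(72 + C) = (94 + 1/(2*C))/(72 + C))
d(m) = √(-3 + m)
(d(-2)*94 + 113) - n(171) = (√(-3 - 2)*94 + 113) - (1 + 188*171)/(2*171*(72 + 171)) = (√(-5)*94 + 113) - (1 + 32148)/(2*171*243) = ((I*√5)*94 + 113) - 32149/(2*171*243) = (94*I*√5 + 113) - 1*32149/83106 = (113 + 94*I*√5) - 32149/83106 = 9358829/83106 + 94*I*√5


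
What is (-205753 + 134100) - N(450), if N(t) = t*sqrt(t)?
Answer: -71653 - 6750*sqrt(2) ≈ -81199.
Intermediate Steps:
N(t) = t**(3/2)
(-205753 + 134100) - N(450) = (-205753 + 134100) - 450**(3/2) = -71653 - 6750*sqrt(2)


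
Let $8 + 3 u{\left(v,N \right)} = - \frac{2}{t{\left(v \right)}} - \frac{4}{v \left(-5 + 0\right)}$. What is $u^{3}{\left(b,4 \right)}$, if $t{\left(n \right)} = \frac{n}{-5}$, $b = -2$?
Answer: $- \frac{300763}{3375} \approx -89.115$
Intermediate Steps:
$t{\left(n \right)} = - \frac{n}{5}$ ($t{\left(n \right)} = n \left(- \frac{1}{5}\right) = - \frac{n}{5}$)
$u{\left(v,N \right)} = - \frac{8}{3} + \frac{18}{5 v}$ ($u{\left(v,N \right)} = - \frac{8}{3} + \frac{- \frac{2}{\left(- \frac{1}{5}\right) v} - \frac{4}{v \left(-5 + 0\right)}}{3} = - \frac{8}{3} + \frac{- 2 \left(- \frac{5}{v}\right) - \frac{4}{v \left(-5\right)}}{3} = - \frac{8}{3} + \frac{\frac{10}{v} - \frac{4}{\left(-5\right) v}}{3} = - \frac{8}{3} + \frac{\frac{10}{v} - 4 \left(- \frac{1}{5 v}\right)}{3} = - \frac{8}{3} + \frac{\frac{10}{v} + \frac{4}{5 v}}{3} = - \frac{8}{3} + \frac{\frac{54}{5} \frac{1}{v}}{3} = - \frac{8}{3} + \frac{18}{5 v}$)
$u^{3}{\left(b,4 \right)} = \left(\frac{2 \left(27 - -40\right)}{15 \left(-2\right)}\right)^{3} = \left(\frac{2}{15} \left(- \frac{1}{2}\right) \left(27 + 40\right)\right)^{3} = \left(\frac{2}{15} \left(- \frac{1}{2}\right) 67\right)^{3} = \left(- \frac{67}{15}\right)^{3} = - \frac{300763}{3375}$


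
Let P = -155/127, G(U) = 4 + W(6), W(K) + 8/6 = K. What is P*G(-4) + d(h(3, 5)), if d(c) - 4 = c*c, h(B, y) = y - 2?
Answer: 923/381 ≈ 2.4226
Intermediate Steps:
W(K) = -4/3 + K
h(B, y) = -2 + y
d(c) = 4 + c² (d(c) = 4 + c*c = 4 + c²)
G(U) = 26/3 (G(U) = 4 + (-4/3 + 6) = 4 + 14/3 = 26/3)
P = -155/127 (P = -155*1/127 = -155/127 ≈ -1.2205)
P*G(-4) + d(h(3, 5)) = -155/127*26/3 + (4 + (-2 + 5)²) = -4030/381 + (4 + 3²) = -4030/381 + (4 + 9) = -4030/381 + 13 = 923/381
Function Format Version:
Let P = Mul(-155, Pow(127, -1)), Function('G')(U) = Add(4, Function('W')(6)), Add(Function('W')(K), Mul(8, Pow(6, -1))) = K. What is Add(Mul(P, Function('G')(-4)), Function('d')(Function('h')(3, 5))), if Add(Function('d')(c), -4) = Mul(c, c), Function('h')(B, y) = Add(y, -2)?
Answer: Rational(923, 381) ≈ 2.4226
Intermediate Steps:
Function('W')(K) = Add(Rational(-4, 3), K)
Function('h')(B, y) = Add(-2, y)
Function('d')(c) = Add(4, Pow(c, 2)) (Function('d')(c) = Add(4, Mul(c, c)) = Add(4, Pow(c, 2)))
Function('G')(U) = Rational(26, 3) (Function('G')(U) = Add(4, Add(Rational(-4, 3), 6)) = Add(4, Rational(14, 3)) = Rational(26, 3))
P = Rational(-155, 127) (P = Mul(-155, Rational(1, 127)) = Rational(-155, 127) ≈ -1.2205)
Add(Mul(P, Function('G')(-4)), Function('d')(Function('h')(3, 5))) = Add(Mul(Rational(-155, 127), Rational(26, 3)), Add(4, Pow(Add(-2, 5), 2))) = Add(Rational(-4030, 381), Add(4, Pow(3, 2))) = Add(Rational(-4030, 381), Add(4, 9)) = Add(Rational(-4030, 381), 13) = Rational(923, 381)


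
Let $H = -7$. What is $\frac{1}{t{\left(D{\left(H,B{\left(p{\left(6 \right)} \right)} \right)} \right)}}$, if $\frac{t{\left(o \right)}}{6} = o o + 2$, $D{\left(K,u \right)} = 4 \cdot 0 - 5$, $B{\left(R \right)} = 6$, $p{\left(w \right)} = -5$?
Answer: $\frac{1}{162} \approx 0.0061728$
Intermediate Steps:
$D{\left(K,u \right)} = -5$ ($D{\left(K,u \right)} = 0 - 5 = -5$)
$t{\left(o \right)} = 12 + 6 o^{2}$ ($t{\left(o \right)} = 6 \left(o o + 2\right) = 6 \left(o^{2} + 2\right) = 6 \left(2 + o^{2}\right) = 12 + 6 o^{2}$)
$\frac{1}{t{\left(D{\left(H,B{\left(p{\left(6 \right)} \right)} \right)} \right)}} = \frac{1}{12 + 6 \left(-5\right)^{2}} = \frac{1}{12 + 6 \cdot 25} = \frac{1}{12 + 150} = \frac{1}{162}$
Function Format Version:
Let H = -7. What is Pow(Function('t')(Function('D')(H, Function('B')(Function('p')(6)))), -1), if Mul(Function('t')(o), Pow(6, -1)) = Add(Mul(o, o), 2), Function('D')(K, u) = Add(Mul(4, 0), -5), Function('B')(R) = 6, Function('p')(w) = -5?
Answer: Rational(1, 162) ≈ 0.0061728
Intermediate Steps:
Function('D')(K, u) = -5 (Function('D')(K, u) = Add(0, -5) = -5)
Function('t')(o) = Add(12, Mul(6, Pow(o, 2))) (Function('t')(o) = Mul(6, Add(Mul(o, o), 2)) = Mul(6, Add(Pow(o, 2), 2)) = Mul(6, Add(2, Pow(o, 2))) = Add(12, Mul(6, Pow(o, 2))))
Pow(Function('t')(Function('D')(H, Function('B')(Function('p')(6)))), -1) = Pow(Add(12, Mul(6, Pow(-5, 2))), -1) = Pow(Add(12, Mul(6, 25)), -1) = Pow(Add(12, 150), -1) = Pow(162, -1) = Rational(1, 162)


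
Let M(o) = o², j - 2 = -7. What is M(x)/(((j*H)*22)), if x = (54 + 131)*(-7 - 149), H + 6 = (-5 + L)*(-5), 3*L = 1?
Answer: -4805190/11 ≈ -4.3684e+5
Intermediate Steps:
L = ⅓ (L = (⅓)*1 = ⅓ ≈ 0.33333)
j = -5 (j = 2 - 7 = -5)
H = 52/3 (H = -6 + (-5 + ⅓)*(-5) = -6 - 14/3*(-5) = -6 + 70/3 = 52/3 ≈ 17.333)
x = -28860 (x = 185*(-156) = -28860)
M(x)/(((j*H)*22)) = (-28860)²/((-5*52/3*22)) = 832899600/((-260/3*22)) = 832899600/(-5720/3) = 832899600*(-3/5720) = -4805190/11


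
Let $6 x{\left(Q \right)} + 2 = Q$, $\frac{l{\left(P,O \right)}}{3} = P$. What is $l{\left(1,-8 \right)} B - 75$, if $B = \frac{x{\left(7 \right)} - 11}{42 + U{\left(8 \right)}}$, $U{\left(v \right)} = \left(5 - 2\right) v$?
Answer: $- \frac{9961}{132} \approx -75.462$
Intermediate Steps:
$l{\left(P,O \right)} = 3 P$
$U{\left(v \right)} = 3 v$
$x{\left(Q \right)} = - \frac{1}{3} + \frac{Q}{6}$
$B = - \frac{61}{396}$ ($B = \frac{\left(- \frac{1}{3} + \frac{1}{6} \cdot 7\right) - 11}{42 + 3 \cdot 8} = \frac{\left(- \frac{1}{3} + \frac{7}{6}\right) - 11}{42 + 24} = \frac{\frac{5}{6} - 11}{66} = \left(- \frac{61}{6}\right) \frac{1}{66} = - \frac{61}{396} \approx -0.15404$)
$l{\left(1,-8 \right)} B - 75 = 3 \cdot 1 \left(- \frac{61}{396}\right) - 75 = 3 \left(- \frac{61}{396}\right) - 75 = - \frac{61}{132} - 75 = - \frac{9961}{132}$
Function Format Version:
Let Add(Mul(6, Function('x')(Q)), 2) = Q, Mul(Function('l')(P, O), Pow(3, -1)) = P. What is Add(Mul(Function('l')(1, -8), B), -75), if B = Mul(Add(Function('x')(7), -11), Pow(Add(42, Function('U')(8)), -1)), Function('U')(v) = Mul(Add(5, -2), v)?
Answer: Rational(-9961, 132) ≈ -75.462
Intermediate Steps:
Function('l')(P, O) = Mul(3, P)
Function('U')(v) = Mul(3, v)
Function('x')(Q) = Add(Rational(-1, 3), Mul(Rational(1, 6), Q))
B = Rational(-61, 396) (B = Mul(Add(Add(Rational(-1, 3), Mul(Rational(1, 6), 7)), -11), Pow(Add(42, Mul(3, 8)), -1)) = Mul(Add(Add(Rational(-1, 3), Rational(7, 6)), -11), Pow(Add(42, 24), -1)) = Mul(Add(Rational(5, 6), -11), Pow(66, -1)) = Mul(Rational(-61, 6), Rational(1, 66)) = Rational(-61, 396) ≈ -0.15404)
Add(Mul(Function('l')(1, -8), B), -75) = Add(Mul(Mul(3, 1), Rational(-61, 396)), -75) = Add(Mul(3, Rational(-61, 396)), -75) = Add(Rational(-61, 132), -75) = Rational(-9961, 132)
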